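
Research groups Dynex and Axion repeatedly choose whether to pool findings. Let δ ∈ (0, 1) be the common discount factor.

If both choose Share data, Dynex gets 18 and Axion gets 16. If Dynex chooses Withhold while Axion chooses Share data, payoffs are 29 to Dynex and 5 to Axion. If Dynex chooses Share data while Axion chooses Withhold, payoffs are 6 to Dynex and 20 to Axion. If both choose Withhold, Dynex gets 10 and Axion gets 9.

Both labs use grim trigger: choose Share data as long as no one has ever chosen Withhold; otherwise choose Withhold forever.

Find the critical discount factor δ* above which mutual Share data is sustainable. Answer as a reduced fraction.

Dynex's threshold: (29−18)/(29−10) = 11/19.
Axion's threshold: (20−16)/(20−9) = 4/11.
11/19 > 4/11, so Dynex binds and δ* = 11/19.

11/19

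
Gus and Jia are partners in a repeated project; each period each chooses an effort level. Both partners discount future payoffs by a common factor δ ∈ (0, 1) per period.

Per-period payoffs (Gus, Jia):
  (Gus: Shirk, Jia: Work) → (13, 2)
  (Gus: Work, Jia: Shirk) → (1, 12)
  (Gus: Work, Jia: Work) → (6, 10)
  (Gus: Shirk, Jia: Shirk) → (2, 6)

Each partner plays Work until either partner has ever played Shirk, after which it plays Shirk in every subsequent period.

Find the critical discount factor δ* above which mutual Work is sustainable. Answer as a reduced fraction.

Gus: cooperation gives 6 each period; deviation gives 13 once then 2 forever.
  6/(1−δ) ≥ 13 + 2δ/(1−δ) ⇒ δ ≥ 7/11.
Jia: cooperation gives 10 each period; deviation gives 12 once then 6 forever.
  δ ≥ 2/6 = 1/3.
Both must hold, so the binding constraint is Gus's: δ ≥ 7/11.

7/11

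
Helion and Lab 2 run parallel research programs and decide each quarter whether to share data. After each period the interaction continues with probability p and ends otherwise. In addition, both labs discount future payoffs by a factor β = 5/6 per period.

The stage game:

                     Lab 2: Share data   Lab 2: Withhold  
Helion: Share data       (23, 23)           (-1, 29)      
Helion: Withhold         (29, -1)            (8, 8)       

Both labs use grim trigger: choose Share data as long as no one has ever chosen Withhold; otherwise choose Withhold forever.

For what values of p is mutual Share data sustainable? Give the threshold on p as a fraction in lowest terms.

With continuation probability p and discount β, the effective per-period discount factor is βp.
Grim-trigger IC: βp ≥ (29−23)/(29−8) = 2/7.
So p ≥ (2/7)/(5/6) = 12/35.

12/35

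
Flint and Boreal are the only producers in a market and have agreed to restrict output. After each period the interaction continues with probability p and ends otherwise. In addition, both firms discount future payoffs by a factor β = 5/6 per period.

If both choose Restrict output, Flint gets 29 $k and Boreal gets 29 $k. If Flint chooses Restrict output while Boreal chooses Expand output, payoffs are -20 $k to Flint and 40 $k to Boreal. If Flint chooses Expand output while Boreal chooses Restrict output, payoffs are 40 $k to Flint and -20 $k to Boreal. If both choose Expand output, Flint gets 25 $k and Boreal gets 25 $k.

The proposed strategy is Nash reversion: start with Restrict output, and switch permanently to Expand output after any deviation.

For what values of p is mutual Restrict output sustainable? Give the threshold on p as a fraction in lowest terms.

Expected continuation weight on next period's payoff is β·p = 5/6·p, which plays the role of the discount factor.
Cooperation requires 5/6·p ≥ (40−29)/(40−25) = 11/15, hence p ≥ 22/25.

22/25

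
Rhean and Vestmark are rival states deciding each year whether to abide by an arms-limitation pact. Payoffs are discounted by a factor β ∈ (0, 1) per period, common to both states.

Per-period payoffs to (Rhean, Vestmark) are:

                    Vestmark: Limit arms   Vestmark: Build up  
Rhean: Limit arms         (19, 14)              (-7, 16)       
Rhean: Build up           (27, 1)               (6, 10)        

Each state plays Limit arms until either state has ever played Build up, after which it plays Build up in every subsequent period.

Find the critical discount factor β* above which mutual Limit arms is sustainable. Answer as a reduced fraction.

For Rhean: deviation gain 27−19 = 8, per-period punishment loss 19−6 = 13. IC gives β ≥ 8/21.
For Vestmark: gain 2, loss 4 per period, so β ≥ 2/6 = 1/3.
The tighter constraint is Rhean's, so cooperation needs β ≥ 8/21.

8/21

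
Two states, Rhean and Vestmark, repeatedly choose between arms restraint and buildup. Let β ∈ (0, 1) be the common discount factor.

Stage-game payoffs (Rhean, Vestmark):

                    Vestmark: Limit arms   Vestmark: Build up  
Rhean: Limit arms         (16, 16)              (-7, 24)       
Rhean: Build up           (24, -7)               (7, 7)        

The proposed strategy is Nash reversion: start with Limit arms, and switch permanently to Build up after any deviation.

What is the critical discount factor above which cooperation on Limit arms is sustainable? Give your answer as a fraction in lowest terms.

8/17

Cooperation forever yields 16 each period: 16/(1−β).
Deviating yields 24 once, then 7 forever: 24 + 7β/(1−β).
No profitable deviation requires 16/(1−β) ≥ 24 + 7β/(1−β).
Multiplying by (1−β): 16 ≥ 24(1−β) + 7β = 24 − 17β.
So 17β ≥ 8, i.e. β ≥ 8/17.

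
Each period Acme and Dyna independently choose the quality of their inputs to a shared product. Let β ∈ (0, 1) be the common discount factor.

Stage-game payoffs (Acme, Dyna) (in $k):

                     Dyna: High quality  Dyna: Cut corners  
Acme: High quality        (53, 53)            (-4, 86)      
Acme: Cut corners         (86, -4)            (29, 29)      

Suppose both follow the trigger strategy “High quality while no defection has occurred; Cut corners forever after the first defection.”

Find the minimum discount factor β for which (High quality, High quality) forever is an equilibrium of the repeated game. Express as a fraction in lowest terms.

11/19

Under grim trigger the critical discount factor is (T−C)/(T−P) with T = 86, C = 53, P = 29.
β* = (86−53)/(86−29) = 33/57 = 11/19.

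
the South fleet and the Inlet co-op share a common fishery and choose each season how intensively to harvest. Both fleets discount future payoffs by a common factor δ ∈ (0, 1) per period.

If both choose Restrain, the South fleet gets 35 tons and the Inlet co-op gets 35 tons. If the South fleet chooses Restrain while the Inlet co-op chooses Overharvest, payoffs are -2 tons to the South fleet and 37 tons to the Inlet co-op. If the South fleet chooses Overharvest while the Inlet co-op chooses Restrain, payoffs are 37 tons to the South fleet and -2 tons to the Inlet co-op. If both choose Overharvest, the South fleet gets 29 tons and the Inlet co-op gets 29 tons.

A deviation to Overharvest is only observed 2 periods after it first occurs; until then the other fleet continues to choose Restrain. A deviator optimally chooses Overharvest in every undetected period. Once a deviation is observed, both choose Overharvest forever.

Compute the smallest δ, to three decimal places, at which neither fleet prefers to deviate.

Deviating for the 2 undetected periods gains 37−35 = 2 per period over cooperation, then loses 35−29 = 6 per period forever once punishment starts.
Gain: 2(1 + δ + … + δ^1); loss: 6·δ^2/(1−δ).
No profitable deviation ⇔ 2(1−δ^2) ≤ 6·δ^2, i.e. δ^2 ≥ 2/(2+6) = 1/4.
Hence δ ≥ (1/4)^(1/2) ≈ 0.500.

0.500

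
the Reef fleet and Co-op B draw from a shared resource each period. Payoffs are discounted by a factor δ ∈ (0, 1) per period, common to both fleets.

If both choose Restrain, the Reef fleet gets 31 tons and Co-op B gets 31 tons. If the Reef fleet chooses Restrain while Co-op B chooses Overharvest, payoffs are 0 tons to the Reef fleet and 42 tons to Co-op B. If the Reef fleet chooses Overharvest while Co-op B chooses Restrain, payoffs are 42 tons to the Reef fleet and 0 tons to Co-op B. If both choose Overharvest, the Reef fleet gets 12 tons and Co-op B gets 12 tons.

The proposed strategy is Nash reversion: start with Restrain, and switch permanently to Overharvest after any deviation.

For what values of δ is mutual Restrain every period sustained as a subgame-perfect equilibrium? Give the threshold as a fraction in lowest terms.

One-period gain from deviating is 42 − 31 = 11. The loss is 31 − 12 = 19 in every subsequent period, with present value 19·δ/(1−δ).
Deviation is unprofitable when 19·δ/(1−δ) ≥ 11, i.e. δ/(1−δ) ≥ 11/19.
Equivalently δ ≥ 11/(11+19) = 11/30.

11/30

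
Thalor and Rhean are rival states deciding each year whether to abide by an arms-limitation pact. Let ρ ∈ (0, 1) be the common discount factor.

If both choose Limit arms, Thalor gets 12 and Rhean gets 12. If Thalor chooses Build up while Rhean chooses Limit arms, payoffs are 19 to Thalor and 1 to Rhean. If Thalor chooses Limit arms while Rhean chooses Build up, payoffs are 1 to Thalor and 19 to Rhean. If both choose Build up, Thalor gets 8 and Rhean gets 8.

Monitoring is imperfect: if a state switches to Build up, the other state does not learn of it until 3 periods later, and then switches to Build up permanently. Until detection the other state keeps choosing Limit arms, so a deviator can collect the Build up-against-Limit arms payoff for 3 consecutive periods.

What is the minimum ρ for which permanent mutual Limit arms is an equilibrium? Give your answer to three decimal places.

0.860

The best deviation is to choose Build up for all 3 undetected periods, earning 19 each, then 8 forever once detected.
Deviation value: 19(1−ρ^3)/(1−ρ) + 8ρ^3/(1−ρ); cooperation value: 12/(1−ρ).
IC: 12 ≥ 19(1−ρ^3) + 8ρ^3 = 19 − 11ρ^3.
So ρ^3 ≥ 7/11, giving ρ ≥ (7/11)^(1/3) ≈ 0.860.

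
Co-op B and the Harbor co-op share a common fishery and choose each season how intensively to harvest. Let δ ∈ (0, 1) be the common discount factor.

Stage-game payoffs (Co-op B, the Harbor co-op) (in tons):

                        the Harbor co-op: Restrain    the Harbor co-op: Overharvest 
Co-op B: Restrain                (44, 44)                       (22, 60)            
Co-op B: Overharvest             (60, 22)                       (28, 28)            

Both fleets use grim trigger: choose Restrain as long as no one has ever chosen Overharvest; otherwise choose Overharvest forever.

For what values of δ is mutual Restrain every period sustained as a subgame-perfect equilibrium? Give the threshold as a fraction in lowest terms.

1/2

Under grim trigger the critical discount factor is (T−C)/(T−P) with T = 60, C = 44, P = 28.
δ* = (60−44)/(60−28) = 16/32 = 1/2.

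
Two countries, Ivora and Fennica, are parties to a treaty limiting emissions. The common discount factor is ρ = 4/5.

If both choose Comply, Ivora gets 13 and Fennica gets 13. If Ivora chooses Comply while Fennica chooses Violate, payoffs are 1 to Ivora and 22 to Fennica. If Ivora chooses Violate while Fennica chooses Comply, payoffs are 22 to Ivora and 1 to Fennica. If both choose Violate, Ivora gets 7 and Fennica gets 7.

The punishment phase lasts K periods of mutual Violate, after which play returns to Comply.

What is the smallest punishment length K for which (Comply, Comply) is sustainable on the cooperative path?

Need Σ_{k=1}^{K} ρ^k ≥ (22−13)/(13−7) = 1.5000 at ρ = 4/5.
At K = 2 the sum is 1.4400 < 1.5000; at K = 3 it is 1.9520 ≥ 1.5000.
So the minimum punishment length is K = 3.

3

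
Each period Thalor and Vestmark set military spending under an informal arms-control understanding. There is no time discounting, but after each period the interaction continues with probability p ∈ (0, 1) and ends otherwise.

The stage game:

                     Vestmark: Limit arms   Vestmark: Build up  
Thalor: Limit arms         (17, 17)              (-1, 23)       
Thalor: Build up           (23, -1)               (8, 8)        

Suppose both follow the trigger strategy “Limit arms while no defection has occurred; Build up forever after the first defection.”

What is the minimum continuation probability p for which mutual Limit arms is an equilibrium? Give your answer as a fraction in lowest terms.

2/5

Expected cooperation value is 17 + p·17 + p²·17 + … = 17/(1−p); deviation gives 23 + p·8/(1−p).
17 ≥ 23(1−p) + 8p ⇒ 15p ≥ 6 ⇒ p ≥ 6/15 = 2/5.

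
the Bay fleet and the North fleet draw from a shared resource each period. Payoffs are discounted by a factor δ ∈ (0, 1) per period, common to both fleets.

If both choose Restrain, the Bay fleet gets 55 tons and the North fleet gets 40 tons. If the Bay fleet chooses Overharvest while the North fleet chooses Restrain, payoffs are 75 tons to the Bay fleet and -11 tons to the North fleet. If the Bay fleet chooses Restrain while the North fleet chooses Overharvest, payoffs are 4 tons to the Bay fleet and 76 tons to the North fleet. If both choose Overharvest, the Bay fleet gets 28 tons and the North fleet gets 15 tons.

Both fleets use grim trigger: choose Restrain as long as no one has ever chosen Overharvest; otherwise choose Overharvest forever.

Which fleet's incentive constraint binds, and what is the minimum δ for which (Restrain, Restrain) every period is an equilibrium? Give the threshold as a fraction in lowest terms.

the North fleet; δ ≥ 36/61

the Bay fleet's threshold: (75−55)/(75−28) = 20/47.
the North fleet's threshold: (76−40)/(76−15) = 36/61.
20/47 < 36/61, so the North fleet binds and δ* = 36/61.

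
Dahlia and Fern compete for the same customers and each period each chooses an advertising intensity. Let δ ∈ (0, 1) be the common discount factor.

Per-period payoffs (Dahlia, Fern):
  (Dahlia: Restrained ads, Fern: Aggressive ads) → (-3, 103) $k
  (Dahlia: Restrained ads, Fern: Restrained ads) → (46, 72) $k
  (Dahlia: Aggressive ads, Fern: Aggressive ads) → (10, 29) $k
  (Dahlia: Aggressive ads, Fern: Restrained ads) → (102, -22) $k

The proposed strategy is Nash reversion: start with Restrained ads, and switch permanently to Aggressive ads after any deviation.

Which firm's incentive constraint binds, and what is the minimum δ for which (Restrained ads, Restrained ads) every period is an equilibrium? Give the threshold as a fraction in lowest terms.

Dahlia; δ ≥ 14/23

Dahlia's threshold: (102−46)/(102−10) = 14/23.
Fern's threshold: (103−72)/(103−29) = 31/74.
14/23 > 31/74, so Dahlia binds and δ* = 14/23.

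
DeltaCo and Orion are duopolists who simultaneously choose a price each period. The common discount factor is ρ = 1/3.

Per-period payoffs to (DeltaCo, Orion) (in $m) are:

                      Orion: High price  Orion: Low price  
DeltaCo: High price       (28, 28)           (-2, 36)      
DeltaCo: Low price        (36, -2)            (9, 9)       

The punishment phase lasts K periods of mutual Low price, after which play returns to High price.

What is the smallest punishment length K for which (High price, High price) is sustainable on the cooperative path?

Need Σ_{k=1}^{K} ρ^k ≥ (36−28)/(28−9) = 0.4211 at ρ = 1/3.
At K = 1 the sum is 0.3333 < 0.4211; at K = 2 it is 0.4444 ≥ 0.4211.
So the minimum punishment length is K = 2.

2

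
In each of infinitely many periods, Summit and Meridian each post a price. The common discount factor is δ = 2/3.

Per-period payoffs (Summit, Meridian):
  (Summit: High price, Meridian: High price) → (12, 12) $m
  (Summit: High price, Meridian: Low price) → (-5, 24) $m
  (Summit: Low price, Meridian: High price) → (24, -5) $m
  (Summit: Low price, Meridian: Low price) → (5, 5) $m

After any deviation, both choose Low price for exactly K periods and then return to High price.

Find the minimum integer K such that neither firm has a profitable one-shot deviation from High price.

5

No profitable deviation requires (12−5)(δ+…+δ^K) ≥ 24−12, i.e. δ+…+δ^K ≥ 12/7 ≈ 1.7143.
With δ = 2/3, the partial sums are K=1: 0.6667, K=2: 1.1111, K=3: 1.4074, K=4: 1.6049, K=5: 1.7366.
K = 5 is the first length at which the sum reaches 1.7143.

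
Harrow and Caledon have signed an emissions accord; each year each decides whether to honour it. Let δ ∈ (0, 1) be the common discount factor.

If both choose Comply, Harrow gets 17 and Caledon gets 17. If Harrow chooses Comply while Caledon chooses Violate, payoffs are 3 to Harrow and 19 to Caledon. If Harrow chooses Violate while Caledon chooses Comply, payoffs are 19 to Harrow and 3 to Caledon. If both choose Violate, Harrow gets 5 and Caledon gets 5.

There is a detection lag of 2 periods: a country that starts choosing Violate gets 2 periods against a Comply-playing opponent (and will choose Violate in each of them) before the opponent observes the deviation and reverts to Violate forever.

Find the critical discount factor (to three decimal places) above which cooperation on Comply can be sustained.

0.378

The best deviation is to choose Violate for all 2 undetected periods, earning 19 each, then 5 forever once detected.
Deviation value: 19(1−δ^2)/(1−δ) + 5δ^2/(1−δ); cooperation value: 17/(1−δ).
IC: 17 ≥ 19(1−δ^2) + 5δ^2 = 19 − 14δ^2.
So δ^2 ≥ 2/14 = 1/7, giving δ ≥ (1/7)^(1/2) ≈ 0.378.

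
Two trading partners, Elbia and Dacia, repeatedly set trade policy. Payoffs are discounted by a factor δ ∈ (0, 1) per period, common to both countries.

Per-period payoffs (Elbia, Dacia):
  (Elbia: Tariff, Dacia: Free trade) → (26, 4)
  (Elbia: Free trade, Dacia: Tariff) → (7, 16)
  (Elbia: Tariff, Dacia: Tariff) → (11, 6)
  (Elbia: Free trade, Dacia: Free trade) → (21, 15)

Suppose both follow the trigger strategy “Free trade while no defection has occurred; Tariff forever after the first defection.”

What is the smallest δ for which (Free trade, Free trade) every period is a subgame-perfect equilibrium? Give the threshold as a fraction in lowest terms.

Elbia: cooperation gives 21 each period; deviation gives 26 once then 11 forever.
  21/(1−δ) ≥ 26 + 11δ/(1−δ) ⇒ δ ≥ 5/15 = 1/3.
Dacia: cooperation gives 15 each period; deviation gives 16 once then 6 forever.
  δ ≥ 1/10.
Both must hold, so the binding constraint is Elbia's: δ ≥ 1/3.

1/3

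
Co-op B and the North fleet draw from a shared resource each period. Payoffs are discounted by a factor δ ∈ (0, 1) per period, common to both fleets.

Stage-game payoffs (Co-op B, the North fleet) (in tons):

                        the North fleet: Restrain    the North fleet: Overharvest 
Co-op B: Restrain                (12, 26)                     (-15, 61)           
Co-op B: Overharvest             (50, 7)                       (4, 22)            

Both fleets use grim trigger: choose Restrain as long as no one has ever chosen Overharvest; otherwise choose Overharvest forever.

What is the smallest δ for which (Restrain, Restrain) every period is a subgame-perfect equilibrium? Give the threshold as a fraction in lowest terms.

35/39

Co-op B's threshold: (50−12)/(50−4) = 19/23.
the North fleet's threshold: (61−26)/(61−22) = 35/39.
19/23 < 35/39, so the North fleet binds and δ* = 35/39.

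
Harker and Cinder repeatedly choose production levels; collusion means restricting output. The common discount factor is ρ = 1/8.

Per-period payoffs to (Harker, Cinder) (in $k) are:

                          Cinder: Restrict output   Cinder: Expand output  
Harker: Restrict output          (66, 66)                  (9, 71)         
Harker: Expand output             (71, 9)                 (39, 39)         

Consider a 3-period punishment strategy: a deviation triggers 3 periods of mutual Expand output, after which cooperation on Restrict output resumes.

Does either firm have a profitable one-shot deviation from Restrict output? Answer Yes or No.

Yes

A one-shot deviation gives 71 now, then 39 for 3 periods, then back to 66.
Gain from deviating: (71−66) today; loss: (66−39) in each of the next 3 periods.
No-deviation condition: (66−39)(ρ+…+ρ^3) ≥ 71−66, i.e. ρ+…+ρ^3 ≥ 5/27.
At ρ = 1/8: ρ+…+ρ^3 = 0.1426 < 0.1852.
So cooperation is not sustainable.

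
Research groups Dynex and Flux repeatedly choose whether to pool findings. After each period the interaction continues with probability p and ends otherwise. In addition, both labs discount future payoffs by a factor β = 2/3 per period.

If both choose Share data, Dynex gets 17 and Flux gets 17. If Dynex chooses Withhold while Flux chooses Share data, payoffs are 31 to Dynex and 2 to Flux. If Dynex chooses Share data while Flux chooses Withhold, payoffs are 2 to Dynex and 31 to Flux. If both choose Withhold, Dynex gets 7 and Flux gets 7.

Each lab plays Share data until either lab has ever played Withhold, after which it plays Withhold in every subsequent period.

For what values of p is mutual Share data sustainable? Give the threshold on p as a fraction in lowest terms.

With continuation probability p and discount β, the effective per-period discount factor is βp.
Grim-trigger IC: βp ≥ (31−17)/(31−7) = 7/12.
So p ≥ (7/12)/(2/3) = 7/8.

7/8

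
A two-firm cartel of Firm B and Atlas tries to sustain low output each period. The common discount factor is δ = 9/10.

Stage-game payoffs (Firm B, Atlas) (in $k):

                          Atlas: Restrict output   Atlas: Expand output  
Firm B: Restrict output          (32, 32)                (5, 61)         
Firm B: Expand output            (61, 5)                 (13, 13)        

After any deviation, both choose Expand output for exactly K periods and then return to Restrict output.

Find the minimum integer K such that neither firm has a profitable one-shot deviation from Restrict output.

2

IC: δ(1−δ^K)/(1−δ) ≥ (61−32)/(32−13) = 29/19.
With δ = 9/10: need 1 − δ^K ≥ 29/19·(1−9/10)/(9/10), i.e. δ^K ≤ 0.8304.
Since (9/10)^1 = 0.9000 and (9/10)^2 = 0.8100, the smallest such K is 2.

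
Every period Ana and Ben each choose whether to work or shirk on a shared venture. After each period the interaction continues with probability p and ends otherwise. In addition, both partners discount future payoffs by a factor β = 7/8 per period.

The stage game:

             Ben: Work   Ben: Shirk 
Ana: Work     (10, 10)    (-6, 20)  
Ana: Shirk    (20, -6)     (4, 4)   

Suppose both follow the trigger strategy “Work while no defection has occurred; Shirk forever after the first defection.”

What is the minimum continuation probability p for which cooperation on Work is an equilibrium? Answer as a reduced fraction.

5/7

With continuation probability p and discount β, the effective per-period discount factor is βp.
Grim-trigger IC: βp ≥ (20−10)/(20−4) = 5/8.
So p ≥ (5/8)/(7/8) = 5/7.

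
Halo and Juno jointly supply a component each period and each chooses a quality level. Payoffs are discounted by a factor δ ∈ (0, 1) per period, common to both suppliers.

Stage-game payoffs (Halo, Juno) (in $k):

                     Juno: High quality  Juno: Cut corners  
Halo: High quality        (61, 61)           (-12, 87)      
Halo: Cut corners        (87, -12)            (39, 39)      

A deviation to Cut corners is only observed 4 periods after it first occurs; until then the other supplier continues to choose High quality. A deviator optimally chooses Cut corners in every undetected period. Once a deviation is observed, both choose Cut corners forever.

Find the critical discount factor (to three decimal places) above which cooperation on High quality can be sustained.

0.858

The best deviation is to choose Cut corners for all 4 undetected periods, earning 87 each, then 39 forever once detected.
Deviation value: 87(1−δ^4)/(1−δ) + 39δ^4/(1−δ); cooperation value: 61/(1−δ).
IC: 61 ≥ 87(1−δ^4) + 39δ^4 = 87 − 48δ^4.
So δ^4 ≥ 26/48 = 13/24, giving δ ≥ (13/24)^(1/4) ≈ 0.858.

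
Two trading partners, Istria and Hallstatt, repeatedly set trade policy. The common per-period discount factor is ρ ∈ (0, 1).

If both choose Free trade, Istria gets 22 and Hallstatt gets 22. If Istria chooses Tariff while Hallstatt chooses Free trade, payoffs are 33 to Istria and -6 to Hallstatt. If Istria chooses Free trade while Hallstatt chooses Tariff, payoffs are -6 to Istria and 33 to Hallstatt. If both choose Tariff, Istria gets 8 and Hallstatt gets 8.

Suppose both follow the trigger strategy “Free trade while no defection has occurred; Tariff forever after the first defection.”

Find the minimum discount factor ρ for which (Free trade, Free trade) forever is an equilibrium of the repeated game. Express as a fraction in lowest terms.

22/(1−ρ) ≥ 33 + 8ρ/(1−ρ)
22 ≥ 33 − 25ρ
ρ ≥ 11/25.

11/25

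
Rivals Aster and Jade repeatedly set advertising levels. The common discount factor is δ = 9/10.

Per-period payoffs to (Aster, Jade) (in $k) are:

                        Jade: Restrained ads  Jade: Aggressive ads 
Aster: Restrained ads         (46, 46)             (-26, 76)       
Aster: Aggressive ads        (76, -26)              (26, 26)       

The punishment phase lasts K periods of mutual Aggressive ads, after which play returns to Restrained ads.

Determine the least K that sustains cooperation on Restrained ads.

IC: δ(1−δ^K)/(1−δ) ≥ (76−46)/(46−26) = 3/2.
With δ = 9/10: need 1 − δ^K ≥ 3/2·(1−9/10)/(9/10), i.e. δ^K ≤ 0.8333.
Since (9/10)^1 = 0.9000 and (9/10)^2 = 0.8100, the smallest such K is 2.

2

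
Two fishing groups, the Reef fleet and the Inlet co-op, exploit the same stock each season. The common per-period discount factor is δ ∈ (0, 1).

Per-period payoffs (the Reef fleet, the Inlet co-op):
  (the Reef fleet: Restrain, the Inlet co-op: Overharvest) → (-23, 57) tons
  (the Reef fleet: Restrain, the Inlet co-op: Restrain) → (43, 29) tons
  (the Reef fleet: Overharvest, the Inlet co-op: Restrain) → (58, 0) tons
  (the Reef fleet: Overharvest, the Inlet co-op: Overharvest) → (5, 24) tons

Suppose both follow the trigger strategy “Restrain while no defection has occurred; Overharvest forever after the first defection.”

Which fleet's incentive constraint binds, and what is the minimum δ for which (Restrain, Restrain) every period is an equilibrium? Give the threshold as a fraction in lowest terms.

the Reef fleet's threshold: (58−43)/(58−5) = 15/53.
the Inlet co-op's threshold: (57−29)/(57−24) = 28/33.
15/53 < 28/33, so the Inlet co-op binds and δ* = 28/33.

the Inlet co-op; δ ≥ 28/33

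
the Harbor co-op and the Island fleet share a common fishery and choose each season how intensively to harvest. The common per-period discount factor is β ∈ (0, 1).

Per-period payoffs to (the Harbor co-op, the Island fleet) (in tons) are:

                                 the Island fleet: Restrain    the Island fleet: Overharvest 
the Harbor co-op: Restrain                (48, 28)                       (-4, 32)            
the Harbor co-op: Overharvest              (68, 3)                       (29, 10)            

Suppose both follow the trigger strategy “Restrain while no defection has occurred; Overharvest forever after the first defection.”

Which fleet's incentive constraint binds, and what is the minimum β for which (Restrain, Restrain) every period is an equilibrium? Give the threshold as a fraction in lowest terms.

the Harbor co-op: cooperation gives 48 each period; deviation gives 68 once then 29 forever.
  48/(1−β) ≥ 68 + 29β/(1−β) ⇒ β ≥ 20/39.
the Island fleet: cooperation gives 28 each period; deviation gives 32 once then 10 forever.
  β ≥ 4/22 = 2/11.
Both must hold, so the binding constraint is the Harbor co-op's: β ≥ 20/39.

the Harbor co-op; β ≥ 20/39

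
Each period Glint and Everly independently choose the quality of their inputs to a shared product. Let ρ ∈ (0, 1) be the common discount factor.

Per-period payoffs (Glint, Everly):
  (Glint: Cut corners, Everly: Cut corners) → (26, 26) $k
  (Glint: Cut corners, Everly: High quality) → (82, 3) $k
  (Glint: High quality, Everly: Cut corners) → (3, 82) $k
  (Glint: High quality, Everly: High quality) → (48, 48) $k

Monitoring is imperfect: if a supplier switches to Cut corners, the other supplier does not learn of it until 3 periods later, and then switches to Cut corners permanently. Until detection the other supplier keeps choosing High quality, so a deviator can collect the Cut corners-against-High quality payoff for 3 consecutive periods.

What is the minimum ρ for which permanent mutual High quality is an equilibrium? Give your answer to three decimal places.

Deviating for the 3 undetected periods gains 82−48 = 34 per period over cooperation, then loses 48−26 = 22 per period forever once punishment starts.
Gain: 34(1 + ρ + … + ρ^2); loss: 22·ρ^3/(1−ρ).
No profitable deviation ⇔ 34(1−ρ^3) ≤ 22·ρ^3, i.e. ρ^3 ≥ 34/(34+22) = 17/28.
Hence ρ ≥ (17/28)^(1/3) ≈ 0.847.

0.847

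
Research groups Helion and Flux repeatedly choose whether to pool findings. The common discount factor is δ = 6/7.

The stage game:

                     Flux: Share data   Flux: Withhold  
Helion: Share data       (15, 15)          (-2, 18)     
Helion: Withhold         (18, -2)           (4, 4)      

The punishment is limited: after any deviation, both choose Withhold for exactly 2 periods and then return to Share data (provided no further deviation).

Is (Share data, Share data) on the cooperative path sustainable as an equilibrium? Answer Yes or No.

Yes

Comparing payoff streams over the 3 periods until play realigns: cooperate → 15(1+δ+…+δ^2); deviate → 18 + 4(δ+…+δ^2).
Cooperation is sustained iff (15−4)(δ+…+δ^2) ≥ 18−15.
δ+…+δ^2 = 6/7·(1−(6/7)^2)/(1−6/7) = 1.5918, and (18−15)/(15−4) = 0.2727.
1.5918 ≥ 0.2727, so cooperation is sustainable.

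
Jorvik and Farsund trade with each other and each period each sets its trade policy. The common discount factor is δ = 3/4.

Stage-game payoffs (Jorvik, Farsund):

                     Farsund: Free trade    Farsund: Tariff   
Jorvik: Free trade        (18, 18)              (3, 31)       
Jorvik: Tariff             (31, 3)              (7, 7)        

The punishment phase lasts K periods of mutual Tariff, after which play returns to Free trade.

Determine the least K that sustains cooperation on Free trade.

IC: δ(1−δ^K)/(1−δ) ≥ (31−18)/(18−7) = 13/11.
With δ = 3/4: need 1 − δ^K ≥ 13/11·(1−3/4)/(3/4), i.e. δ^K ≤ 0.6061.
Since (3/4)^1 = 0.7500 and (3/4)^2 = 0.5625, the smallest such K is 2.

2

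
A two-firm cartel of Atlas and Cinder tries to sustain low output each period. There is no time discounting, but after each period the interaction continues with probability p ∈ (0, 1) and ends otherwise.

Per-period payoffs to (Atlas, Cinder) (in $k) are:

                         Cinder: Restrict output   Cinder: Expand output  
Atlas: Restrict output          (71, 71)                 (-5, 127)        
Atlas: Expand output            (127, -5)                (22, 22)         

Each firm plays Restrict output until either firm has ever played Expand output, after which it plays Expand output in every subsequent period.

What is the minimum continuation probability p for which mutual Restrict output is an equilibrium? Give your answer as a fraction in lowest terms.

8/15

With no time discounting, the continuation probability p plays the role of the discount factor.
Grim-trigger IC: 71/(1−p) ≥ 127 + 22p/(1−p) ⇒ p ≥ (127−71)/(127−22) = 8/15.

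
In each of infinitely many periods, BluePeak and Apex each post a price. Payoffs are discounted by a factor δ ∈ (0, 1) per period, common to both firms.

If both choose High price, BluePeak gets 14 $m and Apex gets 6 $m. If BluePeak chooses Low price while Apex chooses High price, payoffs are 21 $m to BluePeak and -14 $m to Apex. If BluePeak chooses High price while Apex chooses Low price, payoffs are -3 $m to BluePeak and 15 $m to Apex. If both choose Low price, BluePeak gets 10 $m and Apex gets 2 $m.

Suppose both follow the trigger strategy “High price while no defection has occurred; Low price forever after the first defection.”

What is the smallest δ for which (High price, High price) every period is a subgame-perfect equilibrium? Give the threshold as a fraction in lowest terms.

BluePeak: cooperation gives 14 each period; deviation gives 21 once then 10 forever.
  14/(1−δ) ≥ 21 + 10δ/(1−δ) ⇒ δ ≥ 7/11.
Apex: cooperation gives 6 each period; deviation gives 15 once then 2 forever.
  δ ≥ 9/13.
Both must hold, so the binding constraint is Apex's: δ ≥ 9/13.

9/13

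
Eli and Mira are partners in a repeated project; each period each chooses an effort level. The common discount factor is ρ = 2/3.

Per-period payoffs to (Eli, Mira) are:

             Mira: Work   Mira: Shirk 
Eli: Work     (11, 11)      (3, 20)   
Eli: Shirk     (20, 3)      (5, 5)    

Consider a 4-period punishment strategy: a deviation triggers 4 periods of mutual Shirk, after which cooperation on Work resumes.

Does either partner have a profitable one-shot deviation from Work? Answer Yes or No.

No

IC: ρ+…+ρ^4 ≥ (20−11)/(11−5) = 3/2.
At ρ = 2/3: partial sum = 1.6049 ≥ 1.5000. Cooperation sustainable.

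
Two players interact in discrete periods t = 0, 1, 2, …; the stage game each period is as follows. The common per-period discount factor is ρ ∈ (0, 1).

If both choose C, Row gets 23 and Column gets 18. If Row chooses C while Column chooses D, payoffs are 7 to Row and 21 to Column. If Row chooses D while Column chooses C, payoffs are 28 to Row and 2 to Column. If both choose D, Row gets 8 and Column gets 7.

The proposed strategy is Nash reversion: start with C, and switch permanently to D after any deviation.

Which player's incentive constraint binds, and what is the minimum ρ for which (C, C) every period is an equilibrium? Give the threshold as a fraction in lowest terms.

Row; ρ ≥ 1/4

For Row: deviation gain 28−23 = 5, per-period punishment loss 23−8 = 15. IC gives ρ ≥ 5/20 = 1/4.
For Column: gain 3, loss 11 per period, so ρ ≥ 3/14.
The tighter constraint is Row's, so cooperation needs ρ ≥ 1/4.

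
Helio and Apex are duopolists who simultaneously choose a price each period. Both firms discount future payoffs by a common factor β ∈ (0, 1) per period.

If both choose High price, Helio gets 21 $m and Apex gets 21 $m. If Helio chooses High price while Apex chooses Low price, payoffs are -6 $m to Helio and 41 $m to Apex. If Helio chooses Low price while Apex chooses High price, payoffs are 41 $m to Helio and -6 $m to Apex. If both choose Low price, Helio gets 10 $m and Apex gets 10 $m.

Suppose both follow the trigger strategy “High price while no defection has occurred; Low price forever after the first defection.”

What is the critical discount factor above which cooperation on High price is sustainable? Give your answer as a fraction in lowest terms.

Cooperation forever yields 21 each period: 21/(1−β).
Deviating yields 41 once, then 10 forever: 41 + 10β/(1−β).
No profitable deviation requires 21/(1−β) ≥ 41 + 10β/(1−β).
Multiplying by (1−β): 21 ≥ 41(1−β) + 10β = 41 − 31β.
So 31β ≥ 20, i.e. β ≥ 20/31.

20/31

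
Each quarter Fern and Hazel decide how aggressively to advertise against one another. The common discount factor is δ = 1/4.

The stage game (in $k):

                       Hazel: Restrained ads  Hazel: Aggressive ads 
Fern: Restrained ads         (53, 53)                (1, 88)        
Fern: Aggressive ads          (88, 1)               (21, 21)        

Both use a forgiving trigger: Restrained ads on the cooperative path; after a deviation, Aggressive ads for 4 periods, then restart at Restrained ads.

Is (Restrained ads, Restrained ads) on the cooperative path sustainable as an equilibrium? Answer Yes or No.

No

A one-shot deviation gives 88 now, then 21 for 4 periods, then back to 53.
Gain from deviating: (88−53) today; loss: (53−21) in each of the next 4 periods.
No-deviation condition: (53−21)(δ+…+δ^4) ≥ 88−53, i.e. δ+…+δ^4 ≥ 35/32.
At δ = 1/4: δ+…+δ^4 = 0.3320 < 1.0938.
So cooperation is not sustainable.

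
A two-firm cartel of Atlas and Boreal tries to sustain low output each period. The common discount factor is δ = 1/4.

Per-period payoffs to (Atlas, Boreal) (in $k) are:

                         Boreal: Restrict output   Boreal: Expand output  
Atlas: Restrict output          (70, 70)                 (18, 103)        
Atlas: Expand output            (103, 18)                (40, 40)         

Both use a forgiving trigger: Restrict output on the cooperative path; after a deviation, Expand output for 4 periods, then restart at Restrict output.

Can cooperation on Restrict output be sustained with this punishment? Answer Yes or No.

IC: δ+…+δ^4 ≥ (103−70)/(70−40) = 11/10.
At δ = 1/4: partial sum = 0.3320 < 1.1000. Cooperation not sustainable.

No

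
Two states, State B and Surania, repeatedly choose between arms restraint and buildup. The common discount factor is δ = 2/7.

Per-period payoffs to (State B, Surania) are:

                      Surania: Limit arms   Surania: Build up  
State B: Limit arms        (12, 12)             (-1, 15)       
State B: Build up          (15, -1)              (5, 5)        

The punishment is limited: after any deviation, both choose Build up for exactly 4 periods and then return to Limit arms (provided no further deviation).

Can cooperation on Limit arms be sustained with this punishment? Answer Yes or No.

No

A one-shot deviation gives 15 now, then 5 for 4 periods, then back to 12.
Gain from deviating: (15−12) today; loss: (12−5) in each of the next 4 periods.
No-deviation condition: (12−5)(δ+…+δ^4) ≥ 15−12, i.e. δ+…+δ^4 ≥ 3/7.
At δ = 2/7: δ+…+δ^4 = 0.3973 < 0.4286.
So cooperation is not sustainable.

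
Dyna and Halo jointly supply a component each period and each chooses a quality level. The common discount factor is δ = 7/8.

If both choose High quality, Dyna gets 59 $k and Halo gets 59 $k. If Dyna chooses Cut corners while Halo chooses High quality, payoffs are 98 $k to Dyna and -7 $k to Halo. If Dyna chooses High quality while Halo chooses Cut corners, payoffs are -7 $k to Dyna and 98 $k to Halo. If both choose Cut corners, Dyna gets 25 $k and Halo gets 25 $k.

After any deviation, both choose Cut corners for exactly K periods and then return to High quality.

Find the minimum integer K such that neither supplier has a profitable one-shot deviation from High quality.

Need Σ_{k=1}^{K} δ^k ≥ (98−59)/(59−25) = 1.1471 at δ = 7/8.
At K = 1 the sum is 0.8750 < 1.1471; at K = 2 it is 1.6406 ≥ 1.1471.
So the minimum punishment length is K = 2.

2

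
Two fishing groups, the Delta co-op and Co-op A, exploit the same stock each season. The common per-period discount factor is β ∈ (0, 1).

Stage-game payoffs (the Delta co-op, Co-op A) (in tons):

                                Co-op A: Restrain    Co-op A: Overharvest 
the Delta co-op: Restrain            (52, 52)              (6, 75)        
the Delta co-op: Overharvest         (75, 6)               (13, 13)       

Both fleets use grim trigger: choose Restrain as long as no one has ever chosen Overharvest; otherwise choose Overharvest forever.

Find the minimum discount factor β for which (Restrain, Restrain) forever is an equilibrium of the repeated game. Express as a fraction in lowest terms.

One-period gain from deviating is 75 − 52 = 23. The loss is 52 − 13 = 39 in every subsequent period, with present value 39·β/(1−β).
Deviation is unprofitable when 39·β/(1−β) ≥ 23, i.e. β/(1−β) ≥ 23/39.
Equivalently β ≥ 23/(23+39) = 23/62.

23/62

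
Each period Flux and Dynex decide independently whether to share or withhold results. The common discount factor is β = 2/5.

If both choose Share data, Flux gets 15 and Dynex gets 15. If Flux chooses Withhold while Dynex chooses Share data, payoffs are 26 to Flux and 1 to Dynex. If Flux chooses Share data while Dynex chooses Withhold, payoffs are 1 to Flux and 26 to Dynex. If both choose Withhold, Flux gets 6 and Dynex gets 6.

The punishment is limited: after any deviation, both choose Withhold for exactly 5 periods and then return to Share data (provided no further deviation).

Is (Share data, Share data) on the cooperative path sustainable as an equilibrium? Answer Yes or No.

Comparing payoff streams over the 6 periods until play realigns: cooperate → 15(1+β+…+β^5); deviate → 26 + 6(β+…+β^5).
Cooperation is sustained iff (15−6)(β+…+β^5) ≥ 26−15.
β+…+β^5 = 2/5·(1−(2/5)^5)/(1−2/5) = 0.6598, and (26−15)/(15−6) = 1.2222.
0.6598 < 1.2222, so cooperation is not sustainable.

No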